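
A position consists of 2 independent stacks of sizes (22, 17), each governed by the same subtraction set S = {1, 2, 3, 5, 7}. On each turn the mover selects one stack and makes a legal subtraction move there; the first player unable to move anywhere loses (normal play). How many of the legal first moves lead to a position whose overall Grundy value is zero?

4

All stacks use S = {1, 2, 3, 5, 7}:
n :  0  1  2  3  4  5  6  7  8  9 10 11 12 13 14 15 16 17 18 19 20 21 22
G :  0  1  2  3  0  1  2  3  0  1  2  3  0  1  2  3  0  1  2  3  0  1  2
Stack A: G(22) = 2.
Stack B: G(17) = 1.
Combined Grundy value = 2 ⊕ 1 = 3.
A winning move leaves total XOR = 0, i.e. changes one component's Grundy value g to g ⊕ X where X is the current total.
Stack A: need g' = 2⊕3 = 1. Options: 22−1→G=1, 22−2→G=0, 22−3→G=3, 22−5→G=1, 22−7→G=3. Hits: 2.
Stack B: need g' = 1⊕3 = 2. Options: 17−1→G=0, 17−2→G=3, 17−3→G=2, 17−5→G=0, 17−7→G=2. Hits: 2.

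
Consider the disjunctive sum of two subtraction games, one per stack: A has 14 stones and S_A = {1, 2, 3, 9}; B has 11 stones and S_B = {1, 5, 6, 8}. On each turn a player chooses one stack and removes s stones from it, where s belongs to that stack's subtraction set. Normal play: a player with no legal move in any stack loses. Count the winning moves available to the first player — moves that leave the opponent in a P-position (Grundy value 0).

3

Stack A, S = {1, 2, 3, 9}:
G(0) = 0
G(1) = mex{0} = 1
G(2) = mex{1,0} = 2
G(3) = mex{2,1,0} = 3
G(4) = mex{3,2,1} = 0
G(5) = mex{0,3,2} = 1
G(6) = mex{1,0,3} = 2
G(7) = mex{2,1,0} = 3
G(8) = mex{3,2,1} = 0
G(9) = mex{0,3,2,0} = 1
G(10) = mex{1,0,3,1} = 2
G(11) = mex{2,1,0,2} = 3
G(12) = mex{3,2,1,3} = 0
G(13) = mex{0,3,2,0} = 1
G(14) = mex{1,0,3,1} = 2
G_A(14) = 2.
Stack B, S = {1, 5, 6, 8}:
G(0) = 0
G(1) = mex{0} = 1
G(2) = mex{1} = 0
G(3) = mex{0} = 1
G(4) = mex{1} = 0
G(5) = mex{0,0} = 1
G(6) = mex{1,1,0} = 2
G(7) = mex{2,0,1} = 3
G(8) = mex{3,1,0,0} = 2
G(9) = mex{2,0,1,1} = 3
G(10) = mex{3,1,0,0} = 2
G(11) = mex{2,2,1,1} = 0
G_B(11) = 0.
Combined Grundy value = 2 ⊕ 0 = 2.
A winning move leaves total XOR = 0, i.e. changes one component's Grundy value g to g ⊕ X where X is the current total.
Stack A: need g' = 2⊕2 = 0. Options: 14−1→G=1, 14−2→G=0, 14−3→G=3, 14−9→G=1. Hits: 1.
Stack B: need g' = 0⊕2 = 2. Options: 11−1→G=2, 11−5→G=2, 11−6→G=1, 11−8→G=1. Hits: 2.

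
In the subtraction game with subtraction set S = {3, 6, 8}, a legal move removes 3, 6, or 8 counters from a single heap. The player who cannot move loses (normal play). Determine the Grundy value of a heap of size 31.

3

n :  0  1  2  3  4  5  6  7  8  9 10 11 12 13 14 15 16 17 18 19 20 21 22 23 24 25 26 27 28 29 30 31
G :  0  0  0  1  1  1  2  2  2  3  3  0  0  0  1  1  1  2  2  2  3  3  0  0  0  1  1  1  2  2  2  3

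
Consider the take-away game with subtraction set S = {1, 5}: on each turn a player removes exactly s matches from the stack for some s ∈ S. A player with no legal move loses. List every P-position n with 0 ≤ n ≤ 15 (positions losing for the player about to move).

0, 2, 4, 6, 8, 10, 12, 14

n :  0  1  2  3  4  5  6  7  8  9 10 11 12 13 14 15
G :  0  1  0  1  0  1  0  1  0  1  0  1  0  1  0  1
P-positions are exactly the n with G(n) = 0.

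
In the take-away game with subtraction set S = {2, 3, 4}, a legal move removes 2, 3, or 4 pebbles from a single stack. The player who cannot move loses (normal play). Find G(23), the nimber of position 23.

n :  0  1  2  3  4  5  6  7  8  9 10 11 12 13 14 15 16 17 18 19 20 21 22 23
G :  0  0  1  1  2  2  0  0  1  1  2  2  0  0  1  1  2  2  0  0  1  1  2  2

2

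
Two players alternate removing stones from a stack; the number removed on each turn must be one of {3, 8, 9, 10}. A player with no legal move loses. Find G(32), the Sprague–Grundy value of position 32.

n :  0  1  2  3  4  5  6  7  8  9 10 11 12 13 14 15 16 17 18 19 20 21 22 23 24 25 26 27 28 29 30 31 32
G :  0  0  0  1  1  1  0  0  2  1  1  3  2  0  2  3  1  3  0  0  0  1  1  1  0  0  2  1  1  3  2  0  2

2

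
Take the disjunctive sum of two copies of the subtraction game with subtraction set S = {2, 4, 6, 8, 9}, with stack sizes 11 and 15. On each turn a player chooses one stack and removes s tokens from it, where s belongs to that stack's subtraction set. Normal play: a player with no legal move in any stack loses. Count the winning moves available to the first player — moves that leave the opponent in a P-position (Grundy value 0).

All stacks use S = {2, 4, 6, 8, 9}:
G(0) = 0
G(1) = mex{} = 0
G(2) = mex{0} = 1
G(3) = mex{0} = 1
G(4) = mex{1,0} = 2
G(5) = mex{1,0} = 2
G(6) = mex{2,1,0} = 3
G(7) = mex{2,1,0} = 3
G(8) = mex{3,2,1,0} = 4
G(9) = mex{3,2,1,0,0} = 4
G(10) = mex{4,3,2,1,0} = 5
G(11) = mex{4,3,2,1,1} = 0
G(12) = mex{5,4,3,2,1} = 0
G(13) = mex{0,4,3,2,2} = 1
G(14) = mex{0,5,4,3,2} = 1
G(15) = mex{1,0,4,3,3} = 2
Stack A: G(11) = 0.
Stack B: G(15) = 2.
Combined Grundy value = 0 ⊕ 2 = 2.
A winning move leaves total XOR = 0, i.e. changes one component's Grundy value g to g ⊕ X where X is the current total.
Stack A: need g' = 0⊕2 = 2. Options: 11−2→G=4, 11−4→G=3, 11−6→G=2, 11−8→G=1, 11−9→G=1. Hits: 1.
Stack B: need g' = 2⊕2 = 0. Options: 15−2→G=1, 15−4→G=0, 15−6→G=4, 15−8→G=3, 15−9→G=3. Hits: 1.

2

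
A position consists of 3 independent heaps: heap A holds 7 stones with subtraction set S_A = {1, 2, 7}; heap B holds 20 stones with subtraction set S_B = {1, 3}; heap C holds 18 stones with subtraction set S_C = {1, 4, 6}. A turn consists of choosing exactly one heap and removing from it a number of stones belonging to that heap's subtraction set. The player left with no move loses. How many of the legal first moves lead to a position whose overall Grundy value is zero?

0

Heap A, S = {1, 2, 7}:
n : 0 1 2 3 4 5 6 7
G : 0 1 2 0 1 2 0 1
G_A(7) = 1.
Heap B, S = {1, 3}:
G(0) = 0
G(1) = mex{0} = 1
G(2) = mex{1} = 0
G(3) = mex{0,0} = 1
G(4) = mex{1,1} = 0
G(5) = mex{0,0} = 1
G(6) = mex{1,1} = 0
G(7) = mex{0,0} = 1
G(8) = mex{1,1} = 0
G(9) = mex{0,0} = 1
G(10) = mex{1,1} = 0
G(11) = mex{0,0} = 1
G(12) = mex{1,1} = 0
G(13) = mex{0,0} = 1
G(14) = mex{1,1} = 0
G(15) = mex{0,0} = 1
G(16) = mex{1,1} = 0
G(17) = mex{0,0} = 1
G(18) = mex{1,1} = 0
G(19) = mex{0,0} = 1
G(20) = mex{1,1} = 0
G_B(20) = 0.
Heap C, S = {1, 4, 6}:
n :  0  1  2  3  4  5  6  7  8  9 10 11 12 13 14 15 16 17 18
G :  0  1  0  1  2  0  1  0  1  2  0  1  0  1  2  0  1  0  1
G_C(18) = 1.
Combined Grundy value = 1 ⊕ 0 ⊕ 1 = 0.
A winning move leaves total XOR = 0, i.e. changes one component's Grundy value g to g ⊕ X where X is the current total.
Heap A: target g' = 1⊕0 = 1, but every legal move changes the Grundy value (mex property), so 0 moves.
Heap B: target g' = 0⊕0 = 0, but every legal move changes the Grundy value (mex property), so 0 moves.
Heap C: target g' = 1⊕0 = 1, but every legal move changes the Grundy value (mex property), so 0 moves.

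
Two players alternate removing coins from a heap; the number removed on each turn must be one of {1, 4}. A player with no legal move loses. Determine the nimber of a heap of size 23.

n :  0  1  2  3  4  5  6  7  8  9 10 11 12 13 14 15 16 17 18 19 20 21 22 23
G :  0  1  0  1  2  0  1  0  1  2  0  1  0  1  2  0  1  0  1  2  0  1  0  1

1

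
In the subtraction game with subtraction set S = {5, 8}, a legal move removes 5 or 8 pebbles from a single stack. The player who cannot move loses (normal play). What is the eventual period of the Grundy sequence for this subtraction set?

13

G(0) = 0
G(1) = mex{} = 0
G(2) = mex{} = 0
G(3) = mex{} = 0
G(4) = mex{} = 0
G(5) = mex{0} = 1
G(6) = mex{0} = 1
G(7) = mex{0} = 1
G(8) = mex{0,0} = 1
G(9) = mex{0,0} = 1
G(10) = mex{1,0} = 2
G(11) = mex{1,0} = 2
G(12) = mex{1,0} = 2
G(13) = mex{1,1} = 0
G(14) = mex{1,1} = 0
G(15) = mex{2,1} = 0
G(16) = mex{2,1} = 0
G(17) = mex{2,1} = 0
G(18) = mex{0,2} = 1
G(19) = mex{0,2} = 1
G(20) = mex{0,2} = 1
G(21) = mex{0,0} = 1
G(22) = mex{0,0} = 1
G(23) = mex{1,0} = 2
G(24) = mex{1,0} = 2
G(25) = mex{1,0} = 2
G(26) = mex{1,1} = 0
G(27) = mex{1,1} = 0
G(n+13) = G(n) holds for n = 0,…,7 (a full window of length max(S) = 8), so the sequence is purely periodic with period 13.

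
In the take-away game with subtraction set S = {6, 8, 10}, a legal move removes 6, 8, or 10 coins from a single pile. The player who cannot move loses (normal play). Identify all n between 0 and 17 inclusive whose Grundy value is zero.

n :  0  1  2  3  4  5  6  7  8  9 10 11 12 13 14 15 16 17
G :  0  0  0  0  0  0  1  1  1  1  1  1  2  2  2  2  0  0
P-positions are exactly the n with G(n) = 0.

0, 1, 2, 3, 4, 5, 16, 17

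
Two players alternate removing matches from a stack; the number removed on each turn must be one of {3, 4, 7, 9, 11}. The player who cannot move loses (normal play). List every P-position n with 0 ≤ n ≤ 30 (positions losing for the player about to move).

n :  0  1  2  3  4  5  6  7  8  9 10 11 12 13 14 15 16 17 18 19 20 21 22 23 24 25 26 27 28 29 30
G :  0  0  0  1  1  1  2  2  2  3  3  3  4  4  0  0  0  1  1  1  2  2  2  3  3  3  4  4  0  0  0
P-positions are exactly the n with G(n) = 0.

0, 1, 2, 14, 15, 16, 28, 29, 30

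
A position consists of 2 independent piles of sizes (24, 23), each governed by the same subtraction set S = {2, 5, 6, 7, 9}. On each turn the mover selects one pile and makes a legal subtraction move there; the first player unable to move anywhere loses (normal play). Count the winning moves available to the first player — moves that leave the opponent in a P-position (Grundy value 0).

All piles use S = {2, 5, 6, 7, 9}:
G(0) = 0
G(1) = mex{} = 0
G(2) = mex{0} = 1
G(3) = mex{0} = 1
G(4) = mex{1} = 0
G(5) = mex{1,0} = 2
G(6) = mex{0,0,0} = 1
G(7) = mex{2,1,0,0} = 3
G(8) = mex{1,1,1,0} = 2
G(9) = mex{3,0,1,1,0} = 2
G(10) = mex{2,2,0,1,0} = 3
G(11) = mex{2,1,2,0,1} = 3
G(12) = mex{3,3,1,2,1} = 0
G(13) = mex{3,2,3,1,0} = 4
G(14) = mex{0,2,2,3,2} = 1
G(15) = mex{4,3,2,2,1} = 0
G(16) = mex{1,3,3,2,3} = 0
G(17) = mex{0,0,3,3,2} = 1
G(18) = mex{0,4,0,3,2} = 1
G(19) = mex{1,1,4,0,3} = 2
G(20) = mex{1,0,1,4,3} = 2
G(21) = mex{2,0,0,1,0} = 3
G(22) = mex{2,1,0,0,4} = 3
G(23) = mex{3,1,1,0,1} = 2
G(24) = mex{3,2,1,1,0} = 4
Pile A: G(24) = 4.
Pile B: G(23) = 2.
Combined Grundy value = 4 ⊕ 2 = 6.
A winning move leaves total XOR = 0, i.e. changes one component's Grundy value g to g ⊕ X where X is the current total.
Pile A: need g' = 4⊕6 = 2. Options: 24−2→G=3, 24−5→G=2, 24−6→G=1, 24−7→G=1, 24−9→G=0. Hits: 1.
Pile B: need g' = 2⊕6 = 4. Options: 23−2→G=3, 23−5→G=1, 23−6→G=1, 23−7→G=0, 23−9→G=1. Hits: 0.

1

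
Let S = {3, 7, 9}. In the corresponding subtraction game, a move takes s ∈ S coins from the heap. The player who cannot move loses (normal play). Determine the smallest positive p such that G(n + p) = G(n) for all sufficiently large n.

G(0) = 0
G(1) = mex{} = 0
G(2) = mex{} = 0
G(3) = mex{0} = 1
G(4) = mex{0} = 1
G(5) = mex{0} = 1
G(6) = mex{1} = 0
G(7) = mex{1,0} = 2
G(8) = mex{1,0} = 2
G(9) = mex{0,0,0} = 1
G(10) = mex{2,1,0} = 3
G(11) = mex{2,1,0} = 3
G(12) = mex{1,1,1} = 0
G(13) = mex{3,0,1} = 2
G(14) = mex{3,2,1} = 0
G(15) = mex{0,2,0} = 1
G(16) = mex{2,1,2} = 0
G(17) = mex{0,3,2} = 1
G(18) = mex{1,3,1} = 0
G(19) = mex{0,0,3} = 1
G(20) = mex{1,2,3} = 0
G(21) = mex{0,0,0} = 1
G(22) = mex{1,1,2} = 0
G(23) = mex{0,0,0} = 1
G(24) = mex{1,1,1} = 0
G(25) = mex{0,0,0} = 1
G(26) = mex{1,1,1} = 0
From n = 14 onward G(n+2) = G(n); since this holds over max(S) = 9 consecutive positions the period is 2 (pre-period 14).

2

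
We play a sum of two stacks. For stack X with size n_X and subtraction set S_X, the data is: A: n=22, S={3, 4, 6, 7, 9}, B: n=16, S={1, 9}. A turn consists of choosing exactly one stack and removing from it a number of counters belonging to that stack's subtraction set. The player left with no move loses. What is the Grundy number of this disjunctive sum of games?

3

Stack A, S = {3, 4, 6, 7, 9}:
G(0) = 0
G(1) = mex{} = 0
G(2) = mex{} = 0
G(3) = mex{0} = 1
G(4) = mex{0,0} = 1
G(5) = mex{0,0} = 1
G(6) = mex{1,0,0} = 2
G(7) = mex{1,1,0,0} = 2
G(8) = mex{1,1,0,0} = 2
G(9) = mex{2,1,1,0,0} = 3
G(10) = mex{2,2,1,1,0} = 3
G(11) = mex{2,2,1,1,0} = 3
G(12) = mex{3,2,2,1,1} = 0
G(13) = mex{3,3,2,2,1} = 0
G(14) = mex{3,3,2,2,1} = 0
G(15) = mex{0,3,3,2,2} = 1
G(16) = mex{0,0,3,3,2} = 1
G(17) = mex{0,0,3,3,2} = 1
G(18) = mex{1,0,0,3,3} = 2
G(19) = mex{1,1,0,0,3} = 2
G(20) = mex{1,1,0,0,3} = 2
G(21) = mex{2,1,1,0,0} = 3
G(22) = mex{2,2,1,1,0} = 3
G_A(22) = 3.
Stack B, S = {1, 9}:
n :  0  1  2  3  4  5  6  7  8  9 10 11 12 13 14 15 16
G :  0  1  0  1  0  1  0  1  0  1  0  1  0  1  0  1  0
G_B(16) = 0.
Combined Grundy value = 3 ⊕ 0 = 3.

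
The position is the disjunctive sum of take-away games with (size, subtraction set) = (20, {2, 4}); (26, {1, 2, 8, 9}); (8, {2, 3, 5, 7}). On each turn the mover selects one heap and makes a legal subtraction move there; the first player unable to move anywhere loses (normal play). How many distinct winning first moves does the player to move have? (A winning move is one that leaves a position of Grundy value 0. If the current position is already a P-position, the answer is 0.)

Heap A, S = {2, 4}:
G(0) = 0
G(1) = mex{} = 0
G(2) = mex{0} = 1
G(3) = mex{0} = 1
G(4) = mex{1,0} = 2
G(5) = mex{1,0} = 2
G(6) = mex{2,1} = 0
G(7) = mex{2,1} = 0
G(8) = mex{0,2} = 1
G(9) = mex{0,2} = 1
G(10) = mex{1,0} = 2
G(11) = mex{1,0} = 2
G(12) = mex{2,1} = 0
G(13) = mex{2,1} = 0
G(14) = mex{0,2} = 1
G(15) = mex{0,2} = 1
G(16) = mex{1,0} = 2
G(17) = mex{1,0} = 2
G(18) = mex{2,1} = 0
G(19) = mex{2,1} = 0
G(20) = mex{0,2} = 1
G_A(20) = 1.
Heap B, S = {1, 2, 8, 9}:
n :  0  1  2  3  4  5  6  7  8  9 10 11 12 13 14 15 16 17 18 19 20 21 22 23 24 25 26
G :  0  1  2  0  1  2  0  1  2  3  0  1  2  0  1  2  0  1  2  3  0  1  2  0  1  2  0
G_B(26) = 0.
Heap C, S = {2, 3, 5, 7}:
n : 0 1 2 3 4 5 6 7 8
G : 0 0 1 1 2 2 3 3 4
G_C(8) = 4.
Combined Grundy value = 1 ⊕ 0 ⊕ 4 = 5.
A winning move leaves total XOR = 0, i.e. changes one component's Grundy value g to g ⊕ X where X is the current total.
Heap A: need g' = 1⊕5 = 4. Options: 20−2→G=0, 20−4→G=2. Hits: 0.
Heap B: need g' = 0⊕5 = 5. Options: 26−1→G=2, 26−2→G=1, 26−8→G=2, 26−9→G=1. Hits: 0.
Heap C: need g' = 4⊕5 = 1. Options: 8−2→G=3, 8−3→G=2, 8−5→G=1, 8−7→G=0. Hits: 1.

1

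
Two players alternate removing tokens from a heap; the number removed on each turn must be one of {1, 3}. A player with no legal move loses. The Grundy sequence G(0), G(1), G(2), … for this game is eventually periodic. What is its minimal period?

2

G(0) = 0
G(1) = mex{0} = 1
G(2) = mex{1} = 0
G(3) = mex{0,0} = 1
G(4) = mex{1,1} = 0
G(5) = mex{0,0} = 1
G(6) = mex{1,1} = 0
G(7) = mex{0,0} = 1
G(8) = mex{1,1} = 0
G(9) = mex{0,0} = 1
G(10) = mex{1,1} = 0
G(11) = mex{0,0} = 1
G(12) = mex{1,1} = 0
G(13) = mex{0,0} = 1
G(14) = mex{1,1} = 0
G(n+2) = G(n) holds for n = 0,…,2 (a full window of length max(S) = 3), so the sequence is purely periodic with period 2.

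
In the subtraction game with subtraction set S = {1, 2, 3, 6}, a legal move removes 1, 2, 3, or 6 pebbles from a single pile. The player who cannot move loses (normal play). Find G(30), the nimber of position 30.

G(0) = 0
G(1) = mex{0} = 1
G(2) = mex{1,0} = 2
G(3) = mex{2,1,0} = 3
G(4) = mex{3,2,1} = 0
G(5) = mex{0,3,2} = 1
G(6) = mex{1,0,3,0} = 2
G(7) = mex{2,1,0,1} = 3
G(8) = mex{3,2,1,2} = 0
G(9) = mex{0,3,2,3} = 1
G(10) = mex{1,0,3,0} = 2
G(11) = mex{2,1,0,1} = 3
G(12) = mex{3,2,1,2} = 0
G(13) = mex{0,3,2,3} = 1
G(14) = mex{1,0,3,0} = 2
G(15) = mex{2,1,0,1} = 3
G(16) = mex{3,2,1,2} = 0
G(17) = mex{0,3,2,3} = 1
G(18) = mex{1,0,3,0} = 2
G(19) = mex{2,1,0,1} = 3
G(20) = mex{3,2,1,2} = 0
G(21) = mex{0,3,2,3} = 1
G(22) = mex{1,0,3,0} = 2
G(23) = mex{2,1,0,1} = 3
G(24) = mex{3,2,1,2} = 0
G(25) = mex{0,3,2,3} = 1
G(26) = mex{1,0,3,0} = 2
G(27) = mex{2,1,0,1} = 3
G(28) = mex{3,2,1,2} = 0
G(29) = mex{0,3,2,3} = 1
G(30) = mex{1,0,3,0} = 2

2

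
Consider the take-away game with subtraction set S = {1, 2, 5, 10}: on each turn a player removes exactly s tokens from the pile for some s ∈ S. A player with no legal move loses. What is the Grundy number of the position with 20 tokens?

2

G(0) = 0
G(1) = mex{0} = 1
G(2) = mex{1,0} = 2
G(3) = mex{2,1} = 0
G(4) = mex{0,2} = 1
G(5) = mex{1,0,0} = 2
G(6) = mex{2,1,1} = 0
G(7) = mex{0,2,2} = 1
G(8) = mex{1,0,0} = 2
G(9) = mex{2,1,1} = 0
G(10) = mex{0,2,2,0} = 1
G(11) = mex{1,0,0,1} = 2
G(12) = mex{2,1,1,2} = 0
G(13) = mex{0,2,2,0} = 1
G(14) = mex{1,0,0,1} = 2
G(15) = mex{2,1,1,2} = 0
G(16) = mex{0,2,2,0} = 1
G(17) = mex{1,0,0,1} = 2
G(18) = mex{2,1,1,2} = 0
G(19) = mex{0,2,2,0} = 1
G(20) = mex{1,0,0,1} = 2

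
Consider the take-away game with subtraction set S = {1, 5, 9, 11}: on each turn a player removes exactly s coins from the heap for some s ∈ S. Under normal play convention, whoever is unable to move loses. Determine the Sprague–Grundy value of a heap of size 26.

G(0) = 0
G(1) = mex{0} = 1
G(2) = mex{1} = 0
G(3) = mex{0} = 1
G(4) = mex{1} = 0
G(5) = mex{0,0} = 1
G(6) = mex{1,1} = 0
G(7) = mex{0,0} = 1
G(8) = mex{1,1} = 0
G(9) = mex{0,0,0} = 1
G(10) = mex{1,1,1} = 0
G(11) = mex{0,0,0,0} = 1
G(12) = mex{1,1,1,1} = 0
G(13) = mex{0,0,0,0} = 1
G(14) = mex{1,1,1,1} = 0
G(15) = mex{0,0,0,0} = 1
G(16) = mex{1,1,1,1} = 0
G(17) = mex{0,0,0,0} = 1
G(18) = mex{1,1,1,1} = 0
G(19) = mex{0,0,0,0} = 1
G(20) = mex{1,1,1,1} = 0
G(21) = mex{0,0,0,0} = 1
G(22) = mex{1,1,1,1} = 0
G(23) = mex{0,0,0,0} = 1
G(24) = mex{1,1,1,1} = 0
G(25) = mex{0,0,0,0} = 1
G(26) = mex{1,1,1,1} = 0

0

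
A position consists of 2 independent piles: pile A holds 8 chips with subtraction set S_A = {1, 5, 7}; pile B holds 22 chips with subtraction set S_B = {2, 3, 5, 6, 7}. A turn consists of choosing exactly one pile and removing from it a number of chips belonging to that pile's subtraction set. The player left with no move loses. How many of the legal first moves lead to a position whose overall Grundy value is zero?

1

Pile A, S = {1, 5, 7}:
n : 0 1 2 3 4 5 6 7 8
G : 0 1 0 1 0 1 0 1 0
G_A(8) = 0.
Pile B, S = {2, 3, 5, 6, 7}:
G(0) = 0
G(1) = mex{} = 0
G(2) = mex{0} = 1
G(3) = mex{0,0} = 1
G(4) = mex{1,0} = 2
G(5) = mex{1,1,0} = 2
G(6) = mex{2,1,0,0} = 3
G(7) = mex{2,2,1,0,0} = 3
G(8) = mex{3,2,1,1,0} = 4
G(9) = mex{3,3,2,1,1} = 0
G(10) = mex{4,3,2,2,1} = 0
G(11) = mex{0,4,3,2,2} = 1
G(12) = mex{0,0,3,3,2} = 1
G(13) = mex{1,0,4,3,3} = 2
G(14) = mex{1,1,0,4,3} = 2
G(15) = mex{2,1,0,0,4} = 3
G(16) = mex{2,2,1,0,0} = 3
G(17) = mex{3,2,1,1,0} = 4
G(18) = mex{3,3,2,1,1} = 0
G(19) = mex{4,3,2,2,1} = 0
G(20) = mex{0,4,3,2,2} = 1
G(21) = mex{0,0,3,3,2} = 1
G(22) = mex{1,0,4,3,3} = 2
G_B(22) = 2.
Combined Grundy value = 0 ⊕ 2 = 2.
A winning move leaves total XOR = 0, i.e. changes one component's Grundy value g to g ⊕ X where X is the current total.
Pile A: need g' = 0⊕2 = 2. Options: 8−1→G=1, 8−5→G=1, 8−7→G=1. Hits: 0.
Pile B: need g' = 2⊕2 = 0. Options: 22−2→G=1, 22−3→G=0, 22−5→G=4, 22−6→G=3, 22−7→G=3. Hits: 1.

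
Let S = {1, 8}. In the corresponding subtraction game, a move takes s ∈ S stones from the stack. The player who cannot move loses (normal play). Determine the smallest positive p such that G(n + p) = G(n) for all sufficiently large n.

9

G(0) = 0
G(1) = mex{0} = 1
G(2) = mex{1} = 0
G(3) = mex{0} = 1
G(4) = mex{1} = 0
G(5) = mex{0} = 1
G(6) = mex{1} = 0
G(7) = mex{0} = 1
G(8) = mex{1,0} = 2
G(9) = mex{2,1} = 0
G(10) = mex{0,0} = 1
G(11) = mex{1,1} = 0
G(12) = mex{0,0} = 1
G(13) = mex{1,1} = 0
G(14) = mex{0,0} = 1
G(15) = mex{1,1} = 0
G(16) = mex{0,2} = 1
G(17) = mex{1,0} = 2
G(18) = mex{2,1} = 0
G(19) = mex{0,0} = 1
G(n+9) = G(n) holds for n = 0,…,7 (a full window of length max(S) = 8), so the sequence is purely periodic with period 9.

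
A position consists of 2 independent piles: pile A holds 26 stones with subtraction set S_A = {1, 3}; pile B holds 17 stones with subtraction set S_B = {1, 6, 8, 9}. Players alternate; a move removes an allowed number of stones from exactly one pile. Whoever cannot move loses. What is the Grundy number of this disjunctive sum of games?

0

Pile A, S = {1, 3}:
n :  0  1  2  3  4  5  6  7  8  9 10 11 12 13 14 15 16 17 18 19 20 21 22 23 24 25 26
G :  0  1  0  1  0  1  0  1  0  1  0  1  0  1  0  1  0  1  0  1  0  1  0  1  0  1  0
G_A(26) = 0.
Pile B, S = {1, 6, 8, 9}:
n :  0  1  2  3  4  5  6  7  8  9 10 11 12 13 14 15 16 17
G :  0  1  0  1  0  1  2  0  1  2  3  2  3  2  0  1  2  0
G_B(17) = 0.
Combined Grundy value = 0 ⊕ 0 = 0.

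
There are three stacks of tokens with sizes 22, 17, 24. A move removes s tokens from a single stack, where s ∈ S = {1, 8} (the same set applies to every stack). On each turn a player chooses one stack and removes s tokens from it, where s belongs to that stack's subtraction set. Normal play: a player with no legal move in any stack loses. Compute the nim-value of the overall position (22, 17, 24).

2

All stacks use S = {1, 8}:
G(0) = 0
G(1) = mex{0} = 1
G(2) = mex{1} = 0
G(3) = mex{0} = 1
G(4) = mex{1} = 0
G(5) = mex{0} = 1
G(6) = mex{1} = 0
G(7) = mex{0} = 1
G(8) = mex{1,0} = 2
G(9) = mex{2,1} = 0
G(10) = mex{0,0} = 1
G(11) = mex{1,1} = 0
G(12) = mex{0,0} = 1
G(13) = mex{1,1} = 0
G(14) = mex{0,0} = 1
G(15) = mex{1,1} = 0
G(16) = mex{0,2} = 1
G(17) = mex{1,0} = 2
G(18) = mex{2,1} = 0
G(19) = mex{0,0} = 1
G(20) = mex{1,1} = 0
G(21) = mex{0,0} = 1
G(22) = mex{1,1} = 0
G(23) = mex{0,0} = 1
G(24) = mex{1,1} = 0
Stack A: G(22) = 0.
Stack B: G(17) = 2.
Stack C: G(24) = 0.
Combined Grundy value = 0 ⊕ 2 ⊕ 0 = 2.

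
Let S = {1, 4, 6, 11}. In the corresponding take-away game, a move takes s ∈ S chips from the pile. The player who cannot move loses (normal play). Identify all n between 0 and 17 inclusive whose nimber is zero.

0, 2, 5, 7, 10, 12, 15, 17

G(0) = 0
G(1) = mex{0} = 1
G(2) = mex{1} = 0
G(3) = mex{0} = 1
G(4) = mex{1,0} = 2
G(5) = mex{2,1} = 0
G(6) = mex{0,0,0} = 1
G(7) = mex{1,1,1} = 0
G(8) = mex{0,2,0} = 1
G(9) = mex{1,0,1} = 2
G(10) = mex{2,1,2} = 0
G(11) = mex{0,0,0,0} = 1
G(12) = mex{1,1,1,1} = 0
G(13) = mex{0,2,0,0} = 1
G(14) = mex{1,0,1,1} = 2
G(15) = mex{2,1,2,2} = 0
G(16) = mex{0,0,0,0} = 1
G(17) = mex{1,1,1,1} = 0
P-positions are exactly the n with G(n) = 0.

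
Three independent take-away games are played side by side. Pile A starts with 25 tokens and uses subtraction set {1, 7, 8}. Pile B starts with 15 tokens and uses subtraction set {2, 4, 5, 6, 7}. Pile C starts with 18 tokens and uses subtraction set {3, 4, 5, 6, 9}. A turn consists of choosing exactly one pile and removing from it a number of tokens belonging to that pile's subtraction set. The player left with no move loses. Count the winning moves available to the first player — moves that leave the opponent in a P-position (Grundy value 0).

4

Pile A, S = {1, 7, 8}:
n :  0  1  2  3  4  5  6  7  8  9 10 11 12 13 14 15 16 17 18 19 20 21 22 23 24 25
G :  0  1  0  1  0  1  0  1  2  3  2  3  2  3  2  0  1  0  1  0  1  0  1  2  3  2
G_A(25) = 2.
Pile B, S = {2, 4, 5, 6, 7}:
n :  0  1  2  3  4  5  6  7  8  9 10 11 12 13 14 15
G :  0  0  1  1  2  2  3  3  4  0  0  1  1  2  2  3
G_B(15) = 3.
Pile C, S = {3, 4, 5, 6, 9}:
G(0) = 0
G(1) = mex{} = 0
G(2) = mex{} = 0
G(3) = mex{0} = 1
G(4) = mex{0,0} = 1
G(5) = mex{0,0,0} = 1
G(6) = mex{1,0,0,0} = 2
G(7) = mex{1,1,0,0} = 2
G(8) = mex{1,1,1,0} = 2
G(9) = mex{2,1,1,1,0} = 3
G(10) = mex{2,2,1,1,0} = 3
G(11) = mex{2,2,2,1,0} = 3
G(12) = mex{3,2,2,2,1} = 0
G(13) = mex{3,3,2,2,1} = 0
G(14) = mex{3,3,3,2,1} = 0
G(15) = mex{0,3,3,3,2} = 1
G(16) = mex{0,0,3,3,2} = 1
G(17) = mex{0,0,0,3,2} = 1
G(18) = mex{1,0,0,0,3} = 2
G_C(18) = 2.
Combined Grundy value = 2 ⊕ 3 ⊕ 2 = 3.
A winning move leaves total XOR = 0, i.e. changes one component's Grundy value g to g ⊕ X where X is the current total.
Pile A: need g' = 2⊕3 = 1. Options: 25−1→G=3, 25−7→G=1, 25−8→G=0. Hits: 1.
Pile B: need g' = 3⊕3 = 0. Options: 15−2→G=2, 15−4→G=1, 15−5→G=0, 15−6→G=0, 15−7→G=4. Hits: 2.
Pile C: need g' = 2⊕3 = 1. Options: 18−3→G=1, 18−4→G=0, 18−5→G=0, 18−6→G=0, 18−9→G=3. Hits: 1.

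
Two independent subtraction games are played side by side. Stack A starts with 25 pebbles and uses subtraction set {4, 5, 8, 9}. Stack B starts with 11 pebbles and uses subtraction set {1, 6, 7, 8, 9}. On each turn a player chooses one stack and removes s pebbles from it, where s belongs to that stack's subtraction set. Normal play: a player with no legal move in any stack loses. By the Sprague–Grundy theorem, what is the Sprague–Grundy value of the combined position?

0

Stack A, S = {4, 5, 8, 9}:
n :  0  1  2  3  4  5  6  7  8  9 10 11 12 13 14 15 16 17 18 19 20 21 22 23 24 25
G :  0  0  0  0  1  1  1  1  2  2  2  2  3  0  0  0  0  1  1  1  1  2  2  2  2  3
G_A(25) = 3.
Stack B, S = {1, 6, 7, 8, 9}:
G(0) = 0
G(1) = mex{0} = 1
G(2) = mex{1} = 0
G(3) = mex{0} = 1
G(4) = mex{1} = 0
G(5) = mex{0} = 1
G(6) = mex{1,0} = 2
G(7) = mex{2,1,0} = 3
G(8) = mex{3,0,1,0} = 2
G(9) = mex{2,1,0,1,0} = 3
G(10) = mex{3,0,1,0,1} = 2
G(11) = mex{2,1,0,1,0} = 3
G_B(11) = 3.
Combined Grundy value = 3 ⊕ 3 = 0.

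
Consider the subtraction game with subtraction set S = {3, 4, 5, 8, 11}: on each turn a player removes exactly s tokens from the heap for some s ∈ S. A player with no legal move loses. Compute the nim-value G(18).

1

n :  0  1  2  3  4  5  6  7  8  9 10 11 12 13 14 15 16 17 18
G :  0  0  0  1  1  1  2  2  2  3  3  3  4  4  0  0  0  1  1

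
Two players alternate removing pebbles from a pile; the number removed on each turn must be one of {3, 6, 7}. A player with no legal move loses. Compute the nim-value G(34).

G(0) = 0
G(1) = mex{} = 0
G(2) = mex{} = 0
G(3) = mex{0} = 1
G(4) = mex{0} = 1
G(5) = mex{0} = 1
G(6) = mex{1,0} = 2
G(7) = mex{1,0,0} = 2
G(8) = mex{1,0,0} = 2
G(9) = mex{2,1,0} = 3
G(10) = mex{2,1,1} = 0
G(11) = mex{2,1,1} = 0
G(12) = mex{3,2,1} = 0
G(13) = mex{0,2,2} = 1
G(14) = mex{0,2,2} = 1
G(15) = mex{0,3,2} = 1
G(16) = mex{1,0,3} = 2
G(17) = mex{1,0,0} = 2
G(18) = mex{1,0,0} = 2
G(19) = mex{2,1,0} = 3
G(20) = mex{2,1,1} = 0
G(21) = mex{2,1,1} = 0
G(22) = mex{3,2,1} = 0
G(23) = mex{0,2,2} = 1
G(24) = mex{0,2,2} = 1
G(25) = mex{0,3,2} = 1
G(26) = mex{1,0,3} = 2
G(27) = mex{1,0,0} = 2
G(28) = mex{1,0,0} = 2
G(29) = mex{2,1,0} = 3
G(30) = mex{2,1,1} = 0
G(31) = mex{2,1,1} = 0
G(32) = mex{3,2,1} = 0
G(33) = mex{0,2,2} = 1
G(34) = mex{0,2,2} = 1

1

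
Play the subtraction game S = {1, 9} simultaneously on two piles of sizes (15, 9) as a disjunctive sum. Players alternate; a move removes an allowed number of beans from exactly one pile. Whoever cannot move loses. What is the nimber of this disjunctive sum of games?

0

All piles use S = {1, 9}:
n :  0  1  2  3  4  5  6  7  8  9 10 11 12 13 14 15
G :  0  1  0  1  0  1  0  1  0  1  0  1  0  1  0  1
Pile A: G(15) = 1.
Pile B: G(9) = 1.
Combined Grundy value = 1 ⊕ 1 = 0.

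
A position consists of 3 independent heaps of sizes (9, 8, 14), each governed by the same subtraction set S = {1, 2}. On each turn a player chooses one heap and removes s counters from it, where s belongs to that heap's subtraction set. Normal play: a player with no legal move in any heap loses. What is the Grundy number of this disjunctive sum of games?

0

All heaps use S = {1, 2}:
n :  0  1  2  3  4  5  6  7  8  9 10 11 12 13 14
G :  0  1  2  0  1  2  0  1  2  0  1  2  0  1  2
Heap A: G(9) = 0.
Heap B: G(8) = 2.
Heap C: G(14) = 2.
Combined Grundy value = 0 ⊕ 2 ⊕ 2 = 0.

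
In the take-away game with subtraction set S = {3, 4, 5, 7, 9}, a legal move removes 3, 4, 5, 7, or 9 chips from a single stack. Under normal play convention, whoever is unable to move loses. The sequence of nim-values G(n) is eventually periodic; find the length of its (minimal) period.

G(0) = 0
G(1) = mex{} = 0
G(2) = mex{} = 0
G(3) = mex{0} = 1
G(4) = mex{0,0} = 1
G(5) = mex{0,0,0} = 1
G(6) = mex{1,0,0} = 2
G(7) = mex{1,1,0,0} = 2
G(8) = mex{1,1,1,0} = 2
G(9) = mex{2,1,1,0,0} = 3
G(10) = mex{2,2,1,1,0} = 3
G(11) = mex{2,2,2,1,0} = 3
G(12) = mex{3,2,2,1,1} = 0
G(13) = mex{3,3,2,2,1} = 0
G(14) = mex{3,3,3,2,1} = 0
G(15) = mex{0,3,3,2,2} = 1
G(16) = mex{0,0,3,3,2} = 1
G(17) = mex{0,0,0,3,2} = 1
G(18) = mex{1,0,0,3,3} = 2
G(19) = mex{1,1,0,0,3} = 2
G(20) = mex{1,1,1,0,3} = 2
G(21) = mex{2,1,1,0,0} = 3
G(22) = mex{2,2,1,1,0} = 3
G(23) = mex{2,2,2,1,0} = 3
G(24) = mex{3,2,2,1,1} = 0
G(25) = mex{3,3,2,2,1} = 0
G(n+12) = G(n) holds for n = 0,…,8 (a full window of length max(S) = 9), so the sequence is purely periodic with period 12.

12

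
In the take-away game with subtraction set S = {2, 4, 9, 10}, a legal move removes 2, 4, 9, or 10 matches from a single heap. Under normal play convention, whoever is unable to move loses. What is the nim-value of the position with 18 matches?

0

n :  0  1  2  3  4  5  6  7  8  9 10 11 12 13 14 15 16 17 18
G :  0  0  1  1  2  2  0  0  1  1  2  2  0  0  1  1  2  2  0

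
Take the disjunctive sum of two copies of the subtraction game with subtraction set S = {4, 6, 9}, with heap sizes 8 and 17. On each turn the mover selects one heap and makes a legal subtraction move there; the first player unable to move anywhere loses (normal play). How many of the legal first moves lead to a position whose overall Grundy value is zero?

All heaps use S = {4, 6, 9}:
n :  0  1  2  3  4  5  6  7  8  9 10 11 12 13 14 15 16 17
G :  0  0  0  0  1  1  1  1  2  2  2  2  3  0  0  0  0  1
Heap A: G(8) = 2.
Heap B: G(17) = 1.
Combined Grundy value = 2 ⊕ 1 = 3.
A winning move leaves total XOR = 0, i.e. changes one component's Grundy value g to g ⊕ X where X is the current total.
Heap A: need g' = 2⊕3 = 1. Options: 8−4→G=1, 8−6→G=0. Hits: 1.
Heap B: need g' = 1⊕3 = 2. Options: 17−4→G=0, 17−6→G=2, 17−9→G=2. Hits: 2.

3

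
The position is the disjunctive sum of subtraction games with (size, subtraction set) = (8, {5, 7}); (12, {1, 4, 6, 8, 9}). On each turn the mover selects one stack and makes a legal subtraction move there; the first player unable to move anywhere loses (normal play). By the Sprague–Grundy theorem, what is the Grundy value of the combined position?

Stack A, S = {5, 7}:
n : 0 1 2 3 4 5 6 7 8
G : 0 0 0 0 0 1 1 1 1
G_A(8) = 1.
Stack B, S = {1, 4, 6, 8, 9}:
G(0) = 0
G(1) = mex{0} = 1
G(2) = mex{1} = 0
G(3) = mex{0} = 1
G(4) = mex{1,0} = 2
G(5) = mex{2,1} = 0
G(6) = mex{0,0,0} = 1
G(7) = mex{1,1,1} = 0
G(8) = mex{0,2,0,0} = 1
G(9) = mex{1,0,1,1,0} = 2
G(10) = mex{2,1,2,0,1} = 3
G(11) = mex{3,0,0,1,0} = 2
G(12) = mex{2,1,1,2,1} = 0
G_B(12) = 0.
Combined Grundy value = 1 ⊕ 0 = 1.

1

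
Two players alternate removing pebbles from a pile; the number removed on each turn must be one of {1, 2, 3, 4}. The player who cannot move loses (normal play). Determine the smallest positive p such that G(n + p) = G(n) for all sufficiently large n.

5

G(0) = 0
G(1) = mex{0} = 1
G(2) = mex{1,0} = 2
G(3) = mex{2,1,0} = 3
G(4) = mex{3,2,1,0} = 4
G(5) = mex{4,3,2,1} = 0
G(6) = mex{0,4,3,2} = 1
G(7) = mex{1,0,4,3} = 2
G(8) = mex{2,1,0,4} = 3
G(9) = mex{3,2,1,0} = 4
G(10) = mex{4,3,2,1} = 0
G(11) = mex{0,4,3,2} = 1
G(12) = mex{1,0,4,3} = 2
G(13) = mex{2,1,0,4} = 3
G(14) = mex{3,2,1,0} = 4
G(n+5) = G(n) holds for n = 0,…,3 (a full window of length max(S) = 4), so the sequence is purely periodic with period 5.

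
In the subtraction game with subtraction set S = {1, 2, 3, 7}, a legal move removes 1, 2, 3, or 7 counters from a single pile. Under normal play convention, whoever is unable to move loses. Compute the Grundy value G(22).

G(0) = 0
G(1) = mex{0} = 1
G(2) = mex{1,0} = 2
G(3) = mex{2,1,0} = 3
G(4) = mex{3,2,1} = 0
G(5) = mex{0,3,2} = 1
G(6) = mex{1,0,3} = 2
G(7) = mex{2,1,0,0} = 3
G(8) = mex{3,2,1,1} = 0
G(9) = mex{0,3,2,2} = 1
G(10) = mex{1,0,3,3} = 2
G(11) = mex{2,1,0,0} = 3
G(12) = mex{3,2,1,1} = 0
G(13) = mex{0,3,2,2} = 1
G(14) = mex{1,0,3,3} = 2
G(15) = mex{2,1,0,0} = 3
G(16) = mex{3,2,1,1} = 0
G(17) = mex{0,3,2,2} = 1
G(18) = mex{1,0,3,3} = 2
G(19) = mex{2,1,0,0} = 3
G(20) = mex{3,2,1,1} = 0
G(21) = mex{0,3,2,2} = 1
G(22) = mex{1,0,3,3} = 2

2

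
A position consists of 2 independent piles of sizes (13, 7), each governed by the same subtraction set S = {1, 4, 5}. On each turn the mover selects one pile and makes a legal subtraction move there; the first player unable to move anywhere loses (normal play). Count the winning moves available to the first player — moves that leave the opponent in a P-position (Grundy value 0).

0

All piles use S = {1, 4, 5}:
G(0) = 0
G(1) = mex{0} = 1
G(2) = mex{1} = 0
G(3) = mex{0} = 1
G(4) = mex{1,0} = 2
G(5) = mex{2,1,0} = 3
G(6) = mex{3,0,1} = 2
G(7) = mex{2,1,0} = 3
G(8) = mex{3,2,1} = 0
G(9) = mex{0,3,2} = 1
G(10) = mex{1,2,3} = 0
G(11) = mex{0,3,2} = 1
G(12) = mex{1,0,3} = 2
G(13) = mex{2,1,0} = 3
Pile A: G(13) = 3.
Pile B: G(7) = 3.
Combined Grundy value = 3 ⊕ 3 = 0.
A winning move leaves total XOR = 0, i.e. changes one component's Grundy value g to g ⊕ X where X is the current total.
Pile A: target g' = 3⊕0 = 3, but every legal move changes the Grundy value (mex property), so 0 moves.
Pile B: target g' = 3⊕0 = 3, but every legal move changes the Grundy value (mex property), so 0 moves.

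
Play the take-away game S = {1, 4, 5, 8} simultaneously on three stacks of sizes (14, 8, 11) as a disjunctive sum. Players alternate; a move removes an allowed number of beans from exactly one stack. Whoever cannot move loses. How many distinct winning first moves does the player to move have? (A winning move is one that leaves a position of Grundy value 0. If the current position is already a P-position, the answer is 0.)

All stacks use S = {1, 4, 5, 8}:
G(0) = 0
G(1) = mex{0} = 1
G(2) = mex{1} = 0
G(3) = mex{0} = 1
G(4) = mex{1,0} = 2
G(5) = mex{2,1,0} = 3
G(6) = mex{3,0,1} = 2
G(7) = mex{2,1,0} = 3
G(8) = mex{3,2,1,0} = 4
G(9) = mex{4,3,2,1} = 0
G(10) = mex{0,2,3,0} = 1
G(11) = mex{1,3,2,1} = 0
G(12) = mex{0,4,3,2} = 1
G(13) = mex{1,0,4,3} = 2
G(14) = mex{2,1,0,2} = 3
Stack A: G(14) = 3.
Stack B: G(8) = 4.
Stack C: G(11) = 0.
Combined Grundy value = 3 ⊕ 4 ⊕ 0 = 7.
A winning move leaves total XOR = 0, i.e. changes one component's Grundy value g to g ⊕ X where X is the current total.
Stack A: need g' = 3⊕7 = 4. Options: 14−1→G=2, 14−4→G=1, 14−5→G=0, 14−8→G=2. Hits: 0.
Stack B: need g' = 4⊕7 = 3. Options: 8−1→G=3, 8−4→G=2, 8−5→G=1, 8−8→G=0. Hits: 1.
Stack C: need g' = 0⊕7 = 7. Options: 11−1→G=1, 11−4→G=3, 11−5→G=2, 11−8→G=1. Hits: 0.

1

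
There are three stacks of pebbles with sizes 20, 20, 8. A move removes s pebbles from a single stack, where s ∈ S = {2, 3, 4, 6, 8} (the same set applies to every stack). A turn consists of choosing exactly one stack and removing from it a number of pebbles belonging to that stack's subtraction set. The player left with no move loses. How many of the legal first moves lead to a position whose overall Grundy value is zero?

3

All stacks use S = {2, 3, 4, 6, 8}:
n :  0  1  2  3  4  5  6  7  8  9 10 11 12 13 14 15 16 17 18 19 20
G :  0  0  1  1  2  2  3  3  4  4  0  0  1  1  2  2  3  3  4  4  0
Stack A: G(20) = 0.
Stack B: G(20) = 0.
Stack C: G(8) = 4.
Combined Grundy value = 0 ⊕ 0 ⊕ 4 = 4.
A winning move leaves total XOR = 0, i.e. changes one component's Grundy value g to g ⊕ X where X is the current total.
Stack A: need g' = 0⊕4 = 4. Options: 20−2→G=4, 20−3→G=3, 20−4→G=3, 20−6→G=2, 20−8→G=1. Hits: 1.
Stack B: need g' = 0⊕4 = 4. Options: 20−2→G=4, 20−3→G=3, 20−4→G=3, 20−6→G=2, 20−8→G=1. Hits: 1.
Stack C: need g' = 4⊕4 = 0. Options: 8−2→G=3, 8−3→G=2, 8−4→G=2, 8−6→G=1, 8−8→G=0. Hits: 1.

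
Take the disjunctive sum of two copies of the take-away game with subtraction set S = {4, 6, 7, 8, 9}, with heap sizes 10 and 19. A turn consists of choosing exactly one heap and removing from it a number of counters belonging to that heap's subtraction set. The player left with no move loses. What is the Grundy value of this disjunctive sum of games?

3

All heaps use S = {4, 6, 7, 8, 9}:
G(0) = 0
G(1) = mex{} = 0
G(2) = mex{} = 0
G(3) = mex{} = 0
G(4) = mex{0} = 1
G(5) = mex{0} = 1
G(6) = mex{0,0} = 1
G(7) = mex{0,0,0} = 1
G(8) = mex{1,0,0,0} = 2
G(9) = mex{1,0,0,0,0} = 2
G(10) = mex{1,1,0,0,0} = 2
G(11) = mex{1,1,1,0,0} = 2
G(12) = mex{2,1,1,1,0} = 3
G(13) = mex{2,1,1,1,1} = 0
G(14) = mex{2,2,1,1,1} = 0
G(15) = mex{2,2,2,1,1} = 0
G(16) = mex{3,2,2,2,1} = 0
G(17) = mex{0,2,2,2,2} = 1
G(18) = mex{0,3,2,2,2} = 1
G(19) = mex{0,0,3,2,2} = 1
Heap A: G(10) = 2.
Heap B: G(19) = 1.
Combined Grundy value = 2 ⊕ 1 = 3.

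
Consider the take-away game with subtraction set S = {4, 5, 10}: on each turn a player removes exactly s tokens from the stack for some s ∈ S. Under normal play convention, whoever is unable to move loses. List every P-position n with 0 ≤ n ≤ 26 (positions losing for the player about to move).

G(0) = 0
G(1) = mex{} = 0
G(2) = mex{} = 0
G(3) = mex{} = 0
G(4) = mex{0} = 1
G(5) = mex{0,0} = 1
G(6) = mex{0,0} = 1
G(7) = mex{0,0} = 1
G(8) = mex{1,0} = 2
G(9) = mex{1,1} = 0
G(10) = mex{1,1,0} = 2
G(11) = mex{1,1,0} = 2
G(12) = mex{2,1,0} = 3
G(13) = mex{0,2,0} = 1
G(14) = mex{2,0,1} = 3
G(15) = mex{2,2,1} = 0
G(16) = mex{3,2,1} = 0
G(17) = mex{1,3,1} = 0
G(18) = mex{3,1,2} = 0
G(19) = mex{0,3,0} = 1
G(20) = mex{0,0,2} = 1
G(21) = mex{0,0,2} = 1
G(22) = mex{0,0,3} = 1
G(23) = mex{1,0,1} = 2
G(24) = mex{1,1,3} = 0
G(25) = mex{1,1,0} = 2
G(26) = mex{1,1,0} = 2
P-positions are exactly the n with G(n) = 0.

0, 1, 2, 3, 9, 15, 16, 17, 18, 24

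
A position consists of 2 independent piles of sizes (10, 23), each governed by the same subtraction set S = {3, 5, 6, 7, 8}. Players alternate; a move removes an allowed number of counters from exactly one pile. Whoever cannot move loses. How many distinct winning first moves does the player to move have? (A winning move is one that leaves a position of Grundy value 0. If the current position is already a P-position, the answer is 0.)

2

All piles use S = {3, 5, 6, 7, 8}:
G(0) = 0
G(1) = mex{} = 0
G(2) = mex{} = 0
G(3) = mex{0} = 1
G(4) = mex{0} = 1
G(5) = mex{0,0} = 1
G(6) = mex{1,0,0} = 2
G(7) = mex{1,0,0,0} = 2
G(8) = mex{1,1,0,0,0} = 2
G(9) = mex{2,1,1,0,0} = 3
G(10) = mex{2,1,1,1,0} = 3
G(11) = mex{2,2,1,1,1} = 0
G(12) = mex{3,2,2,1,1} = 0
G(13) = mex{3,2,2,2,1} = 0
G(14) = mex{0,3,2,2,2} = 1
G(15) = mex{0,3,3,2,2} = 1
G(16) = mex{0,0,3,3,2} = 1
G(17) = mex{1,0,0,3,3} = 2
G(18) = mex{1,0,0,0,3} = 2
G(19) = mex{1,1,0,0,0} = 2
G(20) = mex{2,1,1,0,0} = 3
G(21) = mex{2,1,1,1,0} = 3
G(22) = mex{2,2,1,1,1} = 0
G(23) = mex{3,2,2,1,1} = 0
Pile A: G(10) = 3.
Pile B: G(23) = 0.
Combined Grundy value = 3 ⊕ 0 = 3.
A winning move leaves total XOR = 0, i.e. changes one component's Grundy value g to g ⊕ X where X is the current total.
Pile A: need g' = 3⊕3 = 0. Options: 10−3→G=2, 10−5→G=1, 10−6→G=1, 10−7→G=1, 10−8→G=0. Hits: 1.
Pile B: need g' = 0⊕3 = 3. Options: 23−3→G=3, 23−5→G=2, 23−6→G=2, 23−7→G=1, 23−8→G=1. Hits: 1.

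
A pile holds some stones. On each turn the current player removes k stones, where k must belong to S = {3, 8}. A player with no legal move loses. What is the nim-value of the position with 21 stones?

n :  0  1  2  3  4  5  6  7  8  9 10 11 12 13 14 15 16 17 18 19 20 21
G :  0  0  0  1  1  1  0  0  2  1  1  0  0  0  1  1  1  0  0  2  1  1

1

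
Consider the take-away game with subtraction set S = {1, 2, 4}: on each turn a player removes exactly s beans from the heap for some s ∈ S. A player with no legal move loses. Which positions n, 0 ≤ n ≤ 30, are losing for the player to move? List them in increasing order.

0, 3, 6, 9, 12, 15, 18, 21, 24, 27, 30

n :  0  1  2  3  4  5  6  7  8  9 10 11 12 13 14 15 16 17 18 19 20 21 22 23 24 25 26 27 28 29 30
G :  0  1  2  0  1  2  0  1  2  0  1  2  0  1  2  0  1  2  0  1  2  0  1  2  0  1  2  0  1  2  0
P-positions are exactly the n with G(n) = 0.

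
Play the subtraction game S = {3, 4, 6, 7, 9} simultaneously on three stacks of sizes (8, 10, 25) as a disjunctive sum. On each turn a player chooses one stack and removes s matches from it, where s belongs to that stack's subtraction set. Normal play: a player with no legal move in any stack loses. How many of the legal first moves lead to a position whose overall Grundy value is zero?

All stacks use S = {3, 4, 6, 7, 9}:
G(0) = 0
G(1) = mex{} = 0
G(2) = mex{} = 0
G(3) = mex{0} = 1
G(4) = mex{0,0} = 1
G(5) = mex{0,0} = 1
G(6) = mex{1,0,0} = 2
G(7) = mex{1,1,0,0} = 2
G(8) = mex{1,1,0,0} = 2
G(9) = mex{2,1,1,0,0} = 3
G(10) = mex{2,2,1,1,0} = 3
G(11) = mex{2,2,1,1,0} = 3
G(12) = mex{3,2,2,1,1} = 0
G(13) = mex{3,3,2,2,1} = 0
G(14) = mex{3,3,2,2,1} = 0
G(15) = mex{0,3,3,2,2} = 1
G(16) = mex{0,0,3,3,2} = 1
G(17) = mex{0,0,3,3,2} = 1
G(18) = mex{1,0,0,3,3} = 2
G(19) = mex{1,1,0,0,3} = 2
G(20) = mex{1,1,0,0,3} = 2
G(21) = mex{2,1,1,0,0} = 3
G(22) = mex{2,2,1,1,0} = 3
G(23) = mex{2,2,1,1,0} = 3
G(24) = mex{3,2,2,1,1} = 0
G(25) = mex{3,3,2,2,1} = 0
Stack A: G(8) = 2.
Stack B: G(10) = 3.
Stack C: G(25) = 0.
Combined Grundy value = 2 ⊕ 3 ⊕ 0 = 1.
A winning move leaves total XOR = 0, i.e. changes one component's Grundy value g to g ⊕ X where X is the current total.
Stack A: need g' = 2⊕1 = 3. Options: 8−3→G=1, 8−4→G=1, 8−6→G=0, 8−7→G=0. Hits: 0.
Stack B: need g' = 3⊕1 = 2. Options: 10−3→G=2, 10−4→G=2, 10−6→G=1, 10−7→G=1, 10−9→G=0. Hits: 2.
Stack C: need g' = 0⊕1 = 1. Options: 25−3→G=3, 25−4→G=3, 25−6→G=2, 25−7→G=2, 25−9→G=1. Hits: 1.

3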